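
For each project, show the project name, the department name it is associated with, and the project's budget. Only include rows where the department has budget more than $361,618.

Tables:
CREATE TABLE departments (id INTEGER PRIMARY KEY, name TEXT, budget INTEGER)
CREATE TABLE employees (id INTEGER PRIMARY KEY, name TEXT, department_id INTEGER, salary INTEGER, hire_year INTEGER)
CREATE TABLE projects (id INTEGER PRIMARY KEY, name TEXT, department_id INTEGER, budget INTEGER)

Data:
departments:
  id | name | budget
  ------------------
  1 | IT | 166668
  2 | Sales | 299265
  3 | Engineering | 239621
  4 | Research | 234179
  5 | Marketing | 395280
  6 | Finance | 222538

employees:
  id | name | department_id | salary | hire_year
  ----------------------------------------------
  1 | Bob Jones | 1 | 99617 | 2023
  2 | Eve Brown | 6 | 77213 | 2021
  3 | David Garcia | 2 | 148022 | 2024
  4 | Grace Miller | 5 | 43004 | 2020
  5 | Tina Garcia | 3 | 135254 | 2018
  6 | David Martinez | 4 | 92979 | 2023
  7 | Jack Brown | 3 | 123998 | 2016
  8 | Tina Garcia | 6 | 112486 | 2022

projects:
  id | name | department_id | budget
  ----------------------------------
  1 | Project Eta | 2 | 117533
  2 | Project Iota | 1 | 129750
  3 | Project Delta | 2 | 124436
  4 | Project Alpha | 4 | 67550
SELECT c.name, p.name AS department, c.budget FROM projects c JOIN departments p ON c.department_id = p.id WHERE p.budget > 361618

Execution result:
(no rows)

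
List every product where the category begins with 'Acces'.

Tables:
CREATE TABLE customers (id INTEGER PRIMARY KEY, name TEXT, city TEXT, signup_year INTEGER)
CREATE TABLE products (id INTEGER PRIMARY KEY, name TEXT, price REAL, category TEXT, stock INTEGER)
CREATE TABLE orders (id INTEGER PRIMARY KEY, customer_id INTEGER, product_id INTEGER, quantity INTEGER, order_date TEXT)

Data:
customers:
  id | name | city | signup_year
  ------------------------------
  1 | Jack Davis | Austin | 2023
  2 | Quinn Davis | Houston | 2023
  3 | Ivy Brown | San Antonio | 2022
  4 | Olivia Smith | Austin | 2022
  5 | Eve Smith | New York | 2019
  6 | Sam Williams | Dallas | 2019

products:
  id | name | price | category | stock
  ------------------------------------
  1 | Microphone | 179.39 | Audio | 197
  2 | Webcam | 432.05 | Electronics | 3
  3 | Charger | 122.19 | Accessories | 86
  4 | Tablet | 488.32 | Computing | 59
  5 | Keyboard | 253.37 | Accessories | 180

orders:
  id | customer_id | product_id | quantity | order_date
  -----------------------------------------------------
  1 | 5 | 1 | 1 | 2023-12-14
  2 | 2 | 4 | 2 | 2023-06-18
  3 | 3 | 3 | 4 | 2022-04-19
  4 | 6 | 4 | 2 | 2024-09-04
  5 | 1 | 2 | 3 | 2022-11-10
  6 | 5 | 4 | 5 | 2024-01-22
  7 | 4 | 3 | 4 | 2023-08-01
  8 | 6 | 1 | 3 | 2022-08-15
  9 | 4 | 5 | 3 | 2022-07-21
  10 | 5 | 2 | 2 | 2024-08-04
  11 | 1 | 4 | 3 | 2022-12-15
SELECT name, category FROM products WHERE category LIKE 'Acces%'

Execution result:
name | category
Charger | Accessories
Keyboard | Accessories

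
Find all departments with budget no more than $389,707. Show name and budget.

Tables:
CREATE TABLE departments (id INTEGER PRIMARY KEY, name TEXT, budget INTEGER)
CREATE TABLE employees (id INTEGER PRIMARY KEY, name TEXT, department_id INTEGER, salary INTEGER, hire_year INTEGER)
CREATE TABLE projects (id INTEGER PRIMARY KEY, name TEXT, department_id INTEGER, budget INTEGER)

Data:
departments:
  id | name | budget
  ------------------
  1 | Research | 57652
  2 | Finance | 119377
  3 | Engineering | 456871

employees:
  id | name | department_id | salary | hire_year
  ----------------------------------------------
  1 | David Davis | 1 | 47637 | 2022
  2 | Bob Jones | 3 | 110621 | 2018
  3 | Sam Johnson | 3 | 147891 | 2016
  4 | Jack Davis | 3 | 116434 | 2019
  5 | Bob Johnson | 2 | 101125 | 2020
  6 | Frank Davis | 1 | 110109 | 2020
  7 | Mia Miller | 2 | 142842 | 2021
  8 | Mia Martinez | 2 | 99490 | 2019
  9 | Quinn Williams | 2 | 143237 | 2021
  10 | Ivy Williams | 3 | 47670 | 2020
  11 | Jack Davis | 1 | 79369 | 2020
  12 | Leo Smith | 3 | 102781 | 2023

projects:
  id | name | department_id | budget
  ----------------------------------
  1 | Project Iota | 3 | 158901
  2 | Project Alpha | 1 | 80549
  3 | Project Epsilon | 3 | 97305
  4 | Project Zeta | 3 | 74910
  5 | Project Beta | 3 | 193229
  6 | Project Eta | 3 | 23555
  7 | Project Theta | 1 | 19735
SELECT name, budget FROM departments WHERE budget <= 389707

Execution result:
name | budget
Research | 57652
Finance | 119377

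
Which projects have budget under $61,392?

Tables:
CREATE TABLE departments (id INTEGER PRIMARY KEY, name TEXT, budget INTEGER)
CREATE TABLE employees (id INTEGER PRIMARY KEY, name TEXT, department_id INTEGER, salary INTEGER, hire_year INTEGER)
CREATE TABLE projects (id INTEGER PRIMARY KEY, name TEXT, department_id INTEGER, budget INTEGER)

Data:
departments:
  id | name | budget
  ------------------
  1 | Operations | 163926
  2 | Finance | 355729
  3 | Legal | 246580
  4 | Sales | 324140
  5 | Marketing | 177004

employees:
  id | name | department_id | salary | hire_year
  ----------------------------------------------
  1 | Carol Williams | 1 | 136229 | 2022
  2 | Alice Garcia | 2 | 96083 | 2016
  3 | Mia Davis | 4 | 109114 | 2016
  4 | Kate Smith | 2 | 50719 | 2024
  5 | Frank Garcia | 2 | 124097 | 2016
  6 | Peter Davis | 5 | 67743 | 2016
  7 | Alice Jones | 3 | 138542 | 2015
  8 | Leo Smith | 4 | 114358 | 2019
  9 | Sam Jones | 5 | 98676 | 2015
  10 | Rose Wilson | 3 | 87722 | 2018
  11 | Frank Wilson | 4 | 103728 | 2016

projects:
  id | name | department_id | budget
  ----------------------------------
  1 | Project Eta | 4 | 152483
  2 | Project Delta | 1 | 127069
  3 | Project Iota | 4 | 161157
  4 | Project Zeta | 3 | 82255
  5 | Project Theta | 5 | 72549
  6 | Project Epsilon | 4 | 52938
SELECT name, budget FROM projects WHERE budget < 61392

Execution result:
name | budget
Project Epsilon | 52938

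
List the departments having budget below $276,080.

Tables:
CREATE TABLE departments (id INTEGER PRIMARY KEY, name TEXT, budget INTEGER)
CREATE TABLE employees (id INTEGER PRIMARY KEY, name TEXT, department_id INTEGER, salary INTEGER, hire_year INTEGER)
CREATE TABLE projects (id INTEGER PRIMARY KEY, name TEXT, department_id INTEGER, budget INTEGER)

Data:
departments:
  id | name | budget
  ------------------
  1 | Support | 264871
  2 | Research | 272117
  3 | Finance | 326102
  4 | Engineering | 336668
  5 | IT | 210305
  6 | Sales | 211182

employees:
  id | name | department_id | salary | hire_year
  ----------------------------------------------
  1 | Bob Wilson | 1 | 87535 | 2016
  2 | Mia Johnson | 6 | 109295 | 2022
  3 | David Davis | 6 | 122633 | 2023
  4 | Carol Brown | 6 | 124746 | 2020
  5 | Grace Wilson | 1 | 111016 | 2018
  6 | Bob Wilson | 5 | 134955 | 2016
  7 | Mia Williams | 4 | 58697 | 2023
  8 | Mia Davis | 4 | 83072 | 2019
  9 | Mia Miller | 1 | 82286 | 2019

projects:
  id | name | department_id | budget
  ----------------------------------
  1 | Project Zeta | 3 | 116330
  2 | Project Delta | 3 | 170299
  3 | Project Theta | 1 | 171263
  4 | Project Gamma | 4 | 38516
SELECT name, budget FROM departments WHERE budget < 276080

Execution result:
name | budget
Support | 264871
Research | 272117
IT | 210305
Sales | 211182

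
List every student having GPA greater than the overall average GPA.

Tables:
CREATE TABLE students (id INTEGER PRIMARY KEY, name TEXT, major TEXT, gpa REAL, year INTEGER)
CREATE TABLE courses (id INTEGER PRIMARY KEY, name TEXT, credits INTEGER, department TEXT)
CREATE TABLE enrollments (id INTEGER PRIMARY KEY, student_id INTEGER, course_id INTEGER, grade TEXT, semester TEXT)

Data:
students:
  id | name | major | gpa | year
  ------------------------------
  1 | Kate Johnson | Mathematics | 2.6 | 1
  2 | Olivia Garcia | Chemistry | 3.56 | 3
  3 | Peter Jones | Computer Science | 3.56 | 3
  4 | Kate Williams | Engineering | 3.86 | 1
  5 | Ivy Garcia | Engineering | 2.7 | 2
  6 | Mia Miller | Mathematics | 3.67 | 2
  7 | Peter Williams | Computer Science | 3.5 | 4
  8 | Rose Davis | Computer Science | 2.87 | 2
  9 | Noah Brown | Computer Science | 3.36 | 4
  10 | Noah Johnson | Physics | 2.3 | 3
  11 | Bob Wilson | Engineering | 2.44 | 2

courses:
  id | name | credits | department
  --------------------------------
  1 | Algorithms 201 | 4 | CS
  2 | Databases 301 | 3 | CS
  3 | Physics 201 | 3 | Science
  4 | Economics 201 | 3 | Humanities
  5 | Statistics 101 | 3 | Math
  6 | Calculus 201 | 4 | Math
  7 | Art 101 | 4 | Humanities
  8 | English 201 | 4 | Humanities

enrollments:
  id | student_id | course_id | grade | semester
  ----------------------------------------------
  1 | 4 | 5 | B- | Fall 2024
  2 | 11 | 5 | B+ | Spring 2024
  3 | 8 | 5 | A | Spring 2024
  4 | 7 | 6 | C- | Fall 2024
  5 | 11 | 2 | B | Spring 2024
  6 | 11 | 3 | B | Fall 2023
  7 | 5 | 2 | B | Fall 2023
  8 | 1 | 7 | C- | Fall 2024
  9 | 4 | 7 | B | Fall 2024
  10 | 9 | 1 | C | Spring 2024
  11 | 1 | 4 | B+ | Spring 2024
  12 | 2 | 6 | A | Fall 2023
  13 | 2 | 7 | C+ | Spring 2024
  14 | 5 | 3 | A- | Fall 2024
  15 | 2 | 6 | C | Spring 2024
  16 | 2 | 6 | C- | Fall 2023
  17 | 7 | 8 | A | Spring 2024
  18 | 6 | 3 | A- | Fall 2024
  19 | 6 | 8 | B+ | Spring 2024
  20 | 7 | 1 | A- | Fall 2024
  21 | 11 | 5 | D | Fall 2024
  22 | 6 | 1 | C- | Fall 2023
SELECT name, gpa FROM students WHERE gpa > (SELECT AVG(gpa) FROM students)

Execution result:
name | gpa
Olivia Garcia | 3.56
Peter Jones | 3.56
Kate Williams | 3.86
Mia Miller | 3.67
Peter Williams | 3.50
Noah Brown | 3.36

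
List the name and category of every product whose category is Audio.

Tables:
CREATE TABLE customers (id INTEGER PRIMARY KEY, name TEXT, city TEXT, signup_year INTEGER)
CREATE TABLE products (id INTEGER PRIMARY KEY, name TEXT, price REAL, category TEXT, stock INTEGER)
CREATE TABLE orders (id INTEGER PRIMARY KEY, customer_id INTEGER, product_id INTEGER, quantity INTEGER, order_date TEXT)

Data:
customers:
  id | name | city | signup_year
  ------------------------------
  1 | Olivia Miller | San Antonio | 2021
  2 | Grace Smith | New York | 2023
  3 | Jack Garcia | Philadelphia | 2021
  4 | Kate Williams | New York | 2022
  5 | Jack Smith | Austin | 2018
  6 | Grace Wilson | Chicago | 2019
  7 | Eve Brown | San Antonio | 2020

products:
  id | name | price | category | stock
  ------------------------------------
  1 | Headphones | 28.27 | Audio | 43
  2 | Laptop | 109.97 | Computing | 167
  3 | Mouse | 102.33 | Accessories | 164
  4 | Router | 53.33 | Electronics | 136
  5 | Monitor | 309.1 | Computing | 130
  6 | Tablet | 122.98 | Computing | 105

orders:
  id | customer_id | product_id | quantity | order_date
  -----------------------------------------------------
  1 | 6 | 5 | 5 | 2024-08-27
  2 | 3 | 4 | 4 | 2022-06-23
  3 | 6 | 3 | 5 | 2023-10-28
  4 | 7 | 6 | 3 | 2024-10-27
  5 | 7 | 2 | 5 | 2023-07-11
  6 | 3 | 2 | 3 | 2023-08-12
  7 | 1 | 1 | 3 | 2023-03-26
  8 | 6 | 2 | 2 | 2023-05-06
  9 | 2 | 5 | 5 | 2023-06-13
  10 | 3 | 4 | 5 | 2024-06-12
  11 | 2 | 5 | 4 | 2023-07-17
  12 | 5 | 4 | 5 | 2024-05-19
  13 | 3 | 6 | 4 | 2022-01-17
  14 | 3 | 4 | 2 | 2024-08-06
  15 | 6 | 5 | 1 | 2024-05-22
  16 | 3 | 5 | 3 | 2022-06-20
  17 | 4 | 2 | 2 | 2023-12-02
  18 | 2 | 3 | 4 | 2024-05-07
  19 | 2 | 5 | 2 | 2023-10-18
SELECT name, category FROM products WHERE category = 'Audio'

Execution result:
name | category
Headphones | Audio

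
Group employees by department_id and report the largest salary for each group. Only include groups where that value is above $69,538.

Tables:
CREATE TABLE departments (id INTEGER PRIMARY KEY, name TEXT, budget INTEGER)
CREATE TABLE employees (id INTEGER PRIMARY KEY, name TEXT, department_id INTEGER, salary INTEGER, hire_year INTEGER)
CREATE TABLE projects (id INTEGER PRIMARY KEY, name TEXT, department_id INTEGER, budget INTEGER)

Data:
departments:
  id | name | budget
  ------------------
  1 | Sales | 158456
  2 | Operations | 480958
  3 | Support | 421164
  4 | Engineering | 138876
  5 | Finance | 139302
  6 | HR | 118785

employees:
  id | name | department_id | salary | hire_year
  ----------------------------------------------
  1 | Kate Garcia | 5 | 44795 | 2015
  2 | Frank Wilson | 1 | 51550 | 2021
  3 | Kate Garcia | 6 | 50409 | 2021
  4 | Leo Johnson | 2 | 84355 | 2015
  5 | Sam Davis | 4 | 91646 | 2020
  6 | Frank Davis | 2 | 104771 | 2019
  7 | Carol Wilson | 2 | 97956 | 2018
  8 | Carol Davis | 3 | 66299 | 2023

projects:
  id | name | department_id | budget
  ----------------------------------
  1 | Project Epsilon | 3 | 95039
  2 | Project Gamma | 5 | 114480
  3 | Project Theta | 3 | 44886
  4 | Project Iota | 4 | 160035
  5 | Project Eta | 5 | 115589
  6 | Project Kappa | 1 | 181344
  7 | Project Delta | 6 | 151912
SELECT department_id, MAX(salary) AS max_salary FROM employees GROUP BY department_id HAVING MAX(salary) > 69538

Execution result:
department_id | max_salary
2 | 104771
4 | 91646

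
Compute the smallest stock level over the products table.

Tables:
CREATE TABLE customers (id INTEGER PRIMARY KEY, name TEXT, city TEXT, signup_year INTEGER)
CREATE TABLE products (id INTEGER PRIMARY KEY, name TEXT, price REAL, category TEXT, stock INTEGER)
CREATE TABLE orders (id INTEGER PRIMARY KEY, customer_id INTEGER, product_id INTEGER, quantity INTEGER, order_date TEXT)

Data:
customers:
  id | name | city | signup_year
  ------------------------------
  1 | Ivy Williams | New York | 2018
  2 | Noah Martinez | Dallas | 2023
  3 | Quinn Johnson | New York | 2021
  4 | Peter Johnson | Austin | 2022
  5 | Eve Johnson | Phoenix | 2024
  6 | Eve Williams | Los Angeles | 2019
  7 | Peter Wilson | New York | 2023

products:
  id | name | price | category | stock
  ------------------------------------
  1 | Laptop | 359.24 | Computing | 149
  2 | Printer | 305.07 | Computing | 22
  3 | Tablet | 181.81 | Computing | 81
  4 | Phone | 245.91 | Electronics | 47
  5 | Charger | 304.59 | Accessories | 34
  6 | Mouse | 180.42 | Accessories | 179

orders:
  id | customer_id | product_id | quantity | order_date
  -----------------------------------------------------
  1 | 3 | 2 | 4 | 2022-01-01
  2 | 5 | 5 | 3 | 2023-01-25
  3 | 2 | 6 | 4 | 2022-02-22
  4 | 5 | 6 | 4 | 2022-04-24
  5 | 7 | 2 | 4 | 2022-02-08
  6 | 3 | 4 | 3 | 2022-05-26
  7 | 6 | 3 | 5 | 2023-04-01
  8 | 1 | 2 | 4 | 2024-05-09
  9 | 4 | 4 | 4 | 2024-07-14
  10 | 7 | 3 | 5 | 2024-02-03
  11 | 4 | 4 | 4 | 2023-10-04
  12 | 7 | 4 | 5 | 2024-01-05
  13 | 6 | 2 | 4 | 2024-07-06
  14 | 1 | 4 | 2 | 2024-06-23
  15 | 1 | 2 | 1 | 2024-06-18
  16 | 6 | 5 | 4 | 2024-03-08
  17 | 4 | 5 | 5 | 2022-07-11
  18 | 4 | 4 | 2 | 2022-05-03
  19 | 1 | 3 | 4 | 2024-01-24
SELECT MIN(stock) FROM products

Execution result:
22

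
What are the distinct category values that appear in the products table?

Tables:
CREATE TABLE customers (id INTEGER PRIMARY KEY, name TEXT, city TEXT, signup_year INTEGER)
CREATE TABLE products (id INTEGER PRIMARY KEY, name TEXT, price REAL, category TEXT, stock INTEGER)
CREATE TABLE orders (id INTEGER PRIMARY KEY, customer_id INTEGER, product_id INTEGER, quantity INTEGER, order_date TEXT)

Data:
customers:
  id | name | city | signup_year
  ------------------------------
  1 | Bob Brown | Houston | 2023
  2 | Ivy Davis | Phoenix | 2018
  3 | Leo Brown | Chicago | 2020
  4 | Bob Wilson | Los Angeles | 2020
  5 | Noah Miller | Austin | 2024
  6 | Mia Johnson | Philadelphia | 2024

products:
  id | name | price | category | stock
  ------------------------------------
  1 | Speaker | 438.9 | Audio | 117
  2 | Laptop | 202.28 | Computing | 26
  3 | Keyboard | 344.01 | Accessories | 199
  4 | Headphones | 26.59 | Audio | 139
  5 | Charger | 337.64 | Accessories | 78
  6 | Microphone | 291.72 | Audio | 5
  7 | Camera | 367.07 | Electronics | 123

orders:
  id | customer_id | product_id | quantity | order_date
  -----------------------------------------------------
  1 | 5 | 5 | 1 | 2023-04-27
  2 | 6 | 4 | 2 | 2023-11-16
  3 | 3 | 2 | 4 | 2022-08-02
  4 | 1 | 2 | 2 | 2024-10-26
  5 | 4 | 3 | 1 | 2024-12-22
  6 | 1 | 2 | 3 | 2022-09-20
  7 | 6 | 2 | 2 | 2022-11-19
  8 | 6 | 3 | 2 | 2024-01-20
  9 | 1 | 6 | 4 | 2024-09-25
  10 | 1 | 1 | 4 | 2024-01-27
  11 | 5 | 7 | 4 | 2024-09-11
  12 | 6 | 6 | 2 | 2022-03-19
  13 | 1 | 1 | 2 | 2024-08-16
SELECT DISTINCT category FROM products

Execution result:
category
Audio
Computing
Accessories
Electronics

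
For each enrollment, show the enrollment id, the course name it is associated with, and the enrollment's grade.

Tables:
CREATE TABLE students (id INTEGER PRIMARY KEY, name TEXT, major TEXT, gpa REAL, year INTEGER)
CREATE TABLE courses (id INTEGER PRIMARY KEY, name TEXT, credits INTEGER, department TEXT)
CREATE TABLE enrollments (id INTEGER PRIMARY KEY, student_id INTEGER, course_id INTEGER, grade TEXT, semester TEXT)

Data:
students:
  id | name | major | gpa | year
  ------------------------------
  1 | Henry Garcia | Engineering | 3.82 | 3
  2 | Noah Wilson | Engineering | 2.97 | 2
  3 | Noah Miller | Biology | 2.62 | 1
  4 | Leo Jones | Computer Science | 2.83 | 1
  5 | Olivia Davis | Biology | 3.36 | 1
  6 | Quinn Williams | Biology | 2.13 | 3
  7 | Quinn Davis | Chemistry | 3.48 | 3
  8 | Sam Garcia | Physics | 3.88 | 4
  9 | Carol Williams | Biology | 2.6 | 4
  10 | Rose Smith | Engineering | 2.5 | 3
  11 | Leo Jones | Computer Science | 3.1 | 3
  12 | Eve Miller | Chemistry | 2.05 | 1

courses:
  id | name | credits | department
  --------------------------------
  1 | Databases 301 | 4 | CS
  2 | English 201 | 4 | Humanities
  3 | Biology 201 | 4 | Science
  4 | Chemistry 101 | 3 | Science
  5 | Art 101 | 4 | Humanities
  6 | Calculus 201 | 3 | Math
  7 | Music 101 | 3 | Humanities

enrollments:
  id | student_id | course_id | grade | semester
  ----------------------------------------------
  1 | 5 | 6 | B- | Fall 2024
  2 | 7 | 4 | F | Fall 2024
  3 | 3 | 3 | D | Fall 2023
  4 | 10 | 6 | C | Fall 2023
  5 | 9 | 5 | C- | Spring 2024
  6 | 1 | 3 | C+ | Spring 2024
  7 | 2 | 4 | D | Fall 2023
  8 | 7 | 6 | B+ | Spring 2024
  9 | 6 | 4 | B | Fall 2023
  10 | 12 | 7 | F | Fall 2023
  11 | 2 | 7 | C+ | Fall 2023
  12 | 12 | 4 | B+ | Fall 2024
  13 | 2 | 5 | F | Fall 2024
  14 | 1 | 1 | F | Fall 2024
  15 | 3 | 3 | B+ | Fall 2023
SELECT c.id, p.name AS course, c.grade FROM enrollments c JOIN courses p ON c.course_id = p.id

Execution result:
id | course | grade
1 | Calculus 201 | B-
2 | Chemistry 101 | F
3 | Biology 201 | D
4 | Calculus 201 | C
5 | Art 101 | C-
6 | Biology 201 | C+
7 | Chemistry 101 | D
8 | Calculus 201 | B+
9 | Chemistry 101 | B
10 | Music 101 | F
11 | Music 101 | C+
12 | Chemistry 101 | B+
13 | Art 101 | F
14 | Databases 301 | F
15 | Biology 201 | B+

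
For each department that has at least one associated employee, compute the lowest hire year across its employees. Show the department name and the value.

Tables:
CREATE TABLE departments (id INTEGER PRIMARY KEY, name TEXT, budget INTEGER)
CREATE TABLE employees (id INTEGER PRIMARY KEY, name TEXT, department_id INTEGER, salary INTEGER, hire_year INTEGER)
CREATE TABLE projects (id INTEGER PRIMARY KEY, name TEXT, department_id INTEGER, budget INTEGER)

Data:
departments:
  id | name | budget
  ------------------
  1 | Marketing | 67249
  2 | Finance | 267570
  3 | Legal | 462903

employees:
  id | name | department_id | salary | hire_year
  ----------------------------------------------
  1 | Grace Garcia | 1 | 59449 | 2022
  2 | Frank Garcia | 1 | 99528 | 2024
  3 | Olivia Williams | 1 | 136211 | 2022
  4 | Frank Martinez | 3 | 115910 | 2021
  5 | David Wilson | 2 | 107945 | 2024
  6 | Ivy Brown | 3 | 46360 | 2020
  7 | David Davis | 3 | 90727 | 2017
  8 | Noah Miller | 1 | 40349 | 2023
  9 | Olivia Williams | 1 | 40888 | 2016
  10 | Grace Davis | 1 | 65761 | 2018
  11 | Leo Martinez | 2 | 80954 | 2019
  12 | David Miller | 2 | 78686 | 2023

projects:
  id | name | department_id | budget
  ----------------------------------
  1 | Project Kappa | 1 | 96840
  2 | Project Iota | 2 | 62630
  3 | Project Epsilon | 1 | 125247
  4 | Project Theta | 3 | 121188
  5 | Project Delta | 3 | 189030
SELECT p.name, MIN(c.hire_year) AS min_hire_year FROM employees c JOIN departments p ON c.department_id = p.id GROUP BY p.id, p.name

Execution result:
name | min_hire_year
Marketing | 2016
Finance | 2019
Legal | 2017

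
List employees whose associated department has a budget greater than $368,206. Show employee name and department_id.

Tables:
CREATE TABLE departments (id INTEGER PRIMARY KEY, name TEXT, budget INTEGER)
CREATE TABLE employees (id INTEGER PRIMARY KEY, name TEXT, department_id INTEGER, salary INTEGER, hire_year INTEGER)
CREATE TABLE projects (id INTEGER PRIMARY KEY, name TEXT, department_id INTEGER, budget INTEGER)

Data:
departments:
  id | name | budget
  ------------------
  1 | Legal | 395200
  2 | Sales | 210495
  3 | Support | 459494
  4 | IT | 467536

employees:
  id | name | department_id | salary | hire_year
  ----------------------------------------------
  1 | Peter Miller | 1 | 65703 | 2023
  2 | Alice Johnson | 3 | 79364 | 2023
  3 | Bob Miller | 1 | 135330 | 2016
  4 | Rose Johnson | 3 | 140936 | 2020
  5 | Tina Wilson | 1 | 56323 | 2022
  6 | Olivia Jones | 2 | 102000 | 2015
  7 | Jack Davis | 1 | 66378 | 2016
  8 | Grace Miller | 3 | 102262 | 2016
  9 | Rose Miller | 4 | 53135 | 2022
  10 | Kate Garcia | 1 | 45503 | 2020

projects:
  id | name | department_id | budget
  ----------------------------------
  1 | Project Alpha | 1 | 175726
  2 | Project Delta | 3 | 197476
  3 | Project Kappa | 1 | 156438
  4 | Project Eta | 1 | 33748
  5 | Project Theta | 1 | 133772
SELECT name, department_id FROM employees WHERE department_id IN (SELECT id FROM departments WHERE budget > 368206)

Execution result:
name | department_id
Peter Miller | 1
Alice Johnson | 3
Bob Miller | 1
Rose Johnson | 3
Tina Wilson | 1
Jack Davis | 1
Grace Miller | 3
Rose Miller | 4
Kate Garcia | 1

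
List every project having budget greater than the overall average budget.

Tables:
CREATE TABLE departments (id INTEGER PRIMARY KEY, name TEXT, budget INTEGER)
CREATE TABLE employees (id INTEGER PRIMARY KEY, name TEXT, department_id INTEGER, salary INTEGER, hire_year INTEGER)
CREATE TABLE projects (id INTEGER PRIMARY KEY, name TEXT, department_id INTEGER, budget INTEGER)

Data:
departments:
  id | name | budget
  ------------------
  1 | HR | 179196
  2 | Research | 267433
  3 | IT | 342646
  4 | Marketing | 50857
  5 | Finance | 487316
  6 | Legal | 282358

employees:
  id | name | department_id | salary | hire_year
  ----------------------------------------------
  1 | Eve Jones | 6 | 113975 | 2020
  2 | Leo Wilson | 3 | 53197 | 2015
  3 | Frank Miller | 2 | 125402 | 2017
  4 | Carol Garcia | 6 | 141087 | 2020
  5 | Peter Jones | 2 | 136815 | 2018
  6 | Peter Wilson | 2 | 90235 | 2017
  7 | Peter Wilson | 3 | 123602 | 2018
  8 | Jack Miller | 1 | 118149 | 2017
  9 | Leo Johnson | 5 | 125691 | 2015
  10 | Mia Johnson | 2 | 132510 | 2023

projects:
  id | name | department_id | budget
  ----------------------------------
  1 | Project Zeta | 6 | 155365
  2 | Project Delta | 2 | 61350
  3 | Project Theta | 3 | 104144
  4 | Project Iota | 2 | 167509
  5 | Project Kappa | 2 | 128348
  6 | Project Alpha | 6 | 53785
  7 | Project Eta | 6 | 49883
SELECT name, budget FROM projects WHERE budget > (SELECT AVG(budget) FROM projects)

Execution result:
name | budget
Project Zeta | 155365
Project Theta | 104144
Project Iota | 167509
Project Kappa | 128348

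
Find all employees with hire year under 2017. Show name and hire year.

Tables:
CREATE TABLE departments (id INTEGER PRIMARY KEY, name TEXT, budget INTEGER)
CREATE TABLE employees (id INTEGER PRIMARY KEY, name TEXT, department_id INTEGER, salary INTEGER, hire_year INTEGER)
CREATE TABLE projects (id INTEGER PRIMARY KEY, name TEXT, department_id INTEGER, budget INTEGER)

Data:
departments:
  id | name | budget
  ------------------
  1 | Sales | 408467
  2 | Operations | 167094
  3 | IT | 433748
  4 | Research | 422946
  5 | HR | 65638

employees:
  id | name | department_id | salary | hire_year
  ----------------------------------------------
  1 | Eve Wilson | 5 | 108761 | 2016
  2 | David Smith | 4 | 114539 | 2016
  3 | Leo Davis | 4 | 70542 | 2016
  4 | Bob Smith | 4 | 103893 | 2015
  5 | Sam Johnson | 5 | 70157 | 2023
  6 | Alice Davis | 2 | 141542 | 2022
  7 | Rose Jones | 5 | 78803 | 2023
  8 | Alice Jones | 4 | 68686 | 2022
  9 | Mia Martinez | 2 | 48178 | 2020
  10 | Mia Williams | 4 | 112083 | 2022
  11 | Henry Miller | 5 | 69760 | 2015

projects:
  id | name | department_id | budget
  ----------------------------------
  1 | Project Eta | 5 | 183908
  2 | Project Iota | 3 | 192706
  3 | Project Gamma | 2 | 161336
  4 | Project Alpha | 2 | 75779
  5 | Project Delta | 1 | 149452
SELECT name, hire_year FROM employees WHERE hire_year < 2017

Execution result:
name | hire_year
Eve Wilson | 2016
David Smith | 2016
Leo Davis | 2016
Bob Smith | 2015
Henry Miller | 2015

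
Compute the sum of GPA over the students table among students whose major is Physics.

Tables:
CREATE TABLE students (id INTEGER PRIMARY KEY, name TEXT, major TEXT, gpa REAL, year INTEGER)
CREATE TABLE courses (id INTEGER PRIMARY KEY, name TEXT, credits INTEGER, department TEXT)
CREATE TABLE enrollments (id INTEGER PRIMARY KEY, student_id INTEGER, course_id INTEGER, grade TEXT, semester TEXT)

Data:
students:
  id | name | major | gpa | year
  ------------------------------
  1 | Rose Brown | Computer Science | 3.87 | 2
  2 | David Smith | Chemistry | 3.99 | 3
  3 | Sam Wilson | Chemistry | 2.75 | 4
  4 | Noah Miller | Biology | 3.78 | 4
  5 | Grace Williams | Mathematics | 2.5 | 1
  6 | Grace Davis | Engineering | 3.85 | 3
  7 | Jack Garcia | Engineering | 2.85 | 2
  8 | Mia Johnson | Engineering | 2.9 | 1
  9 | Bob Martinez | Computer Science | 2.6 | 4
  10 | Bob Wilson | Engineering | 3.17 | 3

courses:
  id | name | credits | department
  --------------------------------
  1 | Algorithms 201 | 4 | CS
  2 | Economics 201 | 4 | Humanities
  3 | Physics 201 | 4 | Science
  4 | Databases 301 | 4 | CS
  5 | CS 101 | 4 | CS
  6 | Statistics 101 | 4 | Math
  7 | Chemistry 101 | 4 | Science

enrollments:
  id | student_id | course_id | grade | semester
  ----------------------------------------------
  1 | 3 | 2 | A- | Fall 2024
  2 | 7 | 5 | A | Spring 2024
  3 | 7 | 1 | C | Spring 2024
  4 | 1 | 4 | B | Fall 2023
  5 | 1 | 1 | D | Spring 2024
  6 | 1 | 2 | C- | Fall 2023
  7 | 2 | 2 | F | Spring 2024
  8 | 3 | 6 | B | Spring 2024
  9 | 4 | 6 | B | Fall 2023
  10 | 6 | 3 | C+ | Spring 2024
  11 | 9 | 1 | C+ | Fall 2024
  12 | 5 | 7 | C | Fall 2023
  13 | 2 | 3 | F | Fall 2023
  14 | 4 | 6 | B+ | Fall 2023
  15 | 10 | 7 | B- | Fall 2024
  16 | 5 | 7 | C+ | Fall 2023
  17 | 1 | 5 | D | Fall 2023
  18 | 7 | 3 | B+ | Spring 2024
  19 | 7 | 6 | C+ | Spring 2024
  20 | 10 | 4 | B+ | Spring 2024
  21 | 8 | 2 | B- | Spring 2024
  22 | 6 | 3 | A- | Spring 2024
SELECT SUM(gpa) FROM students WHERE major = 'Physics'

Execution result:
NULL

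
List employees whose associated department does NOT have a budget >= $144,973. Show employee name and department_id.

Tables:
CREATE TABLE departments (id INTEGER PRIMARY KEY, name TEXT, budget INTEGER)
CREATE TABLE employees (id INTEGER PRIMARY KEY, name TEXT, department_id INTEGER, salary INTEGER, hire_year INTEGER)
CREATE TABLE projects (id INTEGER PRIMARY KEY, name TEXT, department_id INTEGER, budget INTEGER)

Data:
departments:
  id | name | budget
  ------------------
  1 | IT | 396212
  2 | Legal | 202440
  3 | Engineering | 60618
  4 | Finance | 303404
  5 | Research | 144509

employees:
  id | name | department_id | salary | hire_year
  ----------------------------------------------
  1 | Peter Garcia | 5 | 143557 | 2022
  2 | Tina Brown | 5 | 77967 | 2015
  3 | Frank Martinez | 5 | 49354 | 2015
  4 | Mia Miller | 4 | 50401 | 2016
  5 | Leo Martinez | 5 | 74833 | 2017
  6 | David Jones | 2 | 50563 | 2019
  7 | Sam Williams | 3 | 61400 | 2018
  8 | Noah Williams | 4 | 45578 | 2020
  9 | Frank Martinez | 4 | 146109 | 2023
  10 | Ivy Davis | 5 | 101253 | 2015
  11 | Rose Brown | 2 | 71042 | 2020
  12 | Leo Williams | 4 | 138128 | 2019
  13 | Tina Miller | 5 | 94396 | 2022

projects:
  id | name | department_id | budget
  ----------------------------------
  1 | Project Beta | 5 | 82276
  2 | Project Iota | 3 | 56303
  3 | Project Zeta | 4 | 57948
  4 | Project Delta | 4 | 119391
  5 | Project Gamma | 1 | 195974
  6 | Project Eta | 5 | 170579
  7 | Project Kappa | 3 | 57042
SELECT name, department_id FROM employees WHERE department_id NOT IN (SELECT id FROM departments WHERE budget >= 144973)

Execution result:
name | department_id
Peter Garcia | 5
Tina Brown | 5
Frank Martinez | 5
Leo Martinez | 5
Sam Williams | 3
Ivy Davis | 5
Tina Miller | 5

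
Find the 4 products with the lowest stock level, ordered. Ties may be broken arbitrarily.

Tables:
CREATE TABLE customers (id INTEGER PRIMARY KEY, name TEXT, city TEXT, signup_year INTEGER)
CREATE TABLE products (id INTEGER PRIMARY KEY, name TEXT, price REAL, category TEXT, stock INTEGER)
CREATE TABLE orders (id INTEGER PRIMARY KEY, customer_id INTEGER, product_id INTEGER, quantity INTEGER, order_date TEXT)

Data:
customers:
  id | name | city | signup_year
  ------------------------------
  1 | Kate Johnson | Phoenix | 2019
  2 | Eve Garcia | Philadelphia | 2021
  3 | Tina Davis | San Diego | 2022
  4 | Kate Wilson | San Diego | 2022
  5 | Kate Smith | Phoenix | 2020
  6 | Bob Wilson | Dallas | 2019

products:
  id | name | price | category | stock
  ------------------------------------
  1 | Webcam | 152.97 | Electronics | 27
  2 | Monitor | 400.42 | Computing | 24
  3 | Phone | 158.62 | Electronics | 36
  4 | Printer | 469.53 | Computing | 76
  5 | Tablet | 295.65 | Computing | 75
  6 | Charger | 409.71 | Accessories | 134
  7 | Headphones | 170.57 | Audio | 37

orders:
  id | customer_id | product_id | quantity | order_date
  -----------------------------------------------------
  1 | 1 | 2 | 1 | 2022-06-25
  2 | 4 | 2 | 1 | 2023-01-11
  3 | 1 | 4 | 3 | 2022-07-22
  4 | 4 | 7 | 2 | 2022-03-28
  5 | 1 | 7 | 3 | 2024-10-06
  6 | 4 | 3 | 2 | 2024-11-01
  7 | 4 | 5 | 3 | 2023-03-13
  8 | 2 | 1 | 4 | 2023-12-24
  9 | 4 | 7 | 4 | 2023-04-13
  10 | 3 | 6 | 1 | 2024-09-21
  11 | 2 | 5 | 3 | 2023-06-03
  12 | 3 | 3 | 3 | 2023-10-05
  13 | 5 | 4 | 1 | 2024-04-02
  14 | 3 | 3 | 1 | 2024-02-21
SELECT name, stock FROM products ORDER BY stock ASC LIMIT 4

Execution result:
name | stock
Monitor | 24
Webcam | 27
Phone | 36
Headphones | 37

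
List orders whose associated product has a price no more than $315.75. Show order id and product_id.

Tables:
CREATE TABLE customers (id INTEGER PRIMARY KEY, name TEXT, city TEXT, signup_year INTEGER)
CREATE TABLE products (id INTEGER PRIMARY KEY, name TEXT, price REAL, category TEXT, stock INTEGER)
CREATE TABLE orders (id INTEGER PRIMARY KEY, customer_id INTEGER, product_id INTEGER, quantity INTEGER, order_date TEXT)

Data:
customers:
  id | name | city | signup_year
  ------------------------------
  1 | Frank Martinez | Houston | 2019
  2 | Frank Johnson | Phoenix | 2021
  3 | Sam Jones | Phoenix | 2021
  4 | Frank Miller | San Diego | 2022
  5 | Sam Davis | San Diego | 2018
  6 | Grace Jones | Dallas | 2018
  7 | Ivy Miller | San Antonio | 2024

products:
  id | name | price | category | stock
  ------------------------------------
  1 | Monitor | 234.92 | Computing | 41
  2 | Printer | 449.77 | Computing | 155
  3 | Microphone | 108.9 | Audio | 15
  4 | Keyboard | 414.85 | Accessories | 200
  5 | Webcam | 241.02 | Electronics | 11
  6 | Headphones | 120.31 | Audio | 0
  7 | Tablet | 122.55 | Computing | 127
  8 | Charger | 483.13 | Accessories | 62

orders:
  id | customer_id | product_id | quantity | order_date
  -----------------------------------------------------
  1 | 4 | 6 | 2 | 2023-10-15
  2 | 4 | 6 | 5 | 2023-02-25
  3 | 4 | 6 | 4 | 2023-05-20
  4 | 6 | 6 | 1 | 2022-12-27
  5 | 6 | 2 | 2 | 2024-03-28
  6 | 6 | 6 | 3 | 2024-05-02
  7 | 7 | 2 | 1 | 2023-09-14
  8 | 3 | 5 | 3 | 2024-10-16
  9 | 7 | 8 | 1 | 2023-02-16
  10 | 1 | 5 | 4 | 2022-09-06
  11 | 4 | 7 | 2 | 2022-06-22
SELECT id, product_id FROM orders WHERE product_id IN (SELECT id FROM products WHERE price <= 315.75)

Execution result:
id | product_id
1 | 6
2 | 6
3 | 6
4 | 6
6 | 6
8 | 5
10 | 5
11 | 7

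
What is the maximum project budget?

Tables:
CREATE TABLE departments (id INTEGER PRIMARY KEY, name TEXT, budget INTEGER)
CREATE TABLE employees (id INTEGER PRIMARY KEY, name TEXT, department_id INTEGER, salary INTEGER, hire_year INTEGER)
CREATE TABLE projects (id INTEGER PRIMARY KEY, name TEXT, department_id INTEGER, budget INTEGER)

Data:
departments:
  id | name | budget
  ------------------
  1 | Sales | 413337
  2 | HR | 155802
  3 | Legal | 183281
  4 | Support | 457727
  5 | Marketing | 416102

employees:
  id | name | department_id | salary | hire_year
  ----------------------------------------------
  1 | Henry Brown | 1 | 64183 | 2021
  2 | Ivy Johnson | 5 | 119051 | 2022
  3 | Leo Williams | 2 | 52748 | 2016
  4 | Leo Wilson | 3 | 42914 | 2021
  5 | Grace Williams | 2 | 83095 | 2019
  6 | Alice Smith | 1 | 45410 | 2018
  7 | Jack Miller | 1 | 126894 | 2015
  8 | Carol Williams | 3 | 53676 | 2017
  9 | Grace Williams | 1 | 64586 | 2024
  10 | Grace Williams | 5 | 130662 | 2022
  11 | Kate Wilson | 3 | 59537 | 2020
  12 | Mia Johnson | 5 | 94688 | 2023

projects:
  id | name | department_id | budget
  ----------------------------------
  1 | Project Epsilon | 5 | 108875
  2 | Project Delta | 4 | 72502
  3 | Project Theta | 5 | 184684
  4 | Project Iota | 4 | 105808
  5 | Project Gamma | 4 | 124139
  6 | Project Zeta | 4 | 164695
SELECT MAX(budget) FROM projects

Execution result:
184684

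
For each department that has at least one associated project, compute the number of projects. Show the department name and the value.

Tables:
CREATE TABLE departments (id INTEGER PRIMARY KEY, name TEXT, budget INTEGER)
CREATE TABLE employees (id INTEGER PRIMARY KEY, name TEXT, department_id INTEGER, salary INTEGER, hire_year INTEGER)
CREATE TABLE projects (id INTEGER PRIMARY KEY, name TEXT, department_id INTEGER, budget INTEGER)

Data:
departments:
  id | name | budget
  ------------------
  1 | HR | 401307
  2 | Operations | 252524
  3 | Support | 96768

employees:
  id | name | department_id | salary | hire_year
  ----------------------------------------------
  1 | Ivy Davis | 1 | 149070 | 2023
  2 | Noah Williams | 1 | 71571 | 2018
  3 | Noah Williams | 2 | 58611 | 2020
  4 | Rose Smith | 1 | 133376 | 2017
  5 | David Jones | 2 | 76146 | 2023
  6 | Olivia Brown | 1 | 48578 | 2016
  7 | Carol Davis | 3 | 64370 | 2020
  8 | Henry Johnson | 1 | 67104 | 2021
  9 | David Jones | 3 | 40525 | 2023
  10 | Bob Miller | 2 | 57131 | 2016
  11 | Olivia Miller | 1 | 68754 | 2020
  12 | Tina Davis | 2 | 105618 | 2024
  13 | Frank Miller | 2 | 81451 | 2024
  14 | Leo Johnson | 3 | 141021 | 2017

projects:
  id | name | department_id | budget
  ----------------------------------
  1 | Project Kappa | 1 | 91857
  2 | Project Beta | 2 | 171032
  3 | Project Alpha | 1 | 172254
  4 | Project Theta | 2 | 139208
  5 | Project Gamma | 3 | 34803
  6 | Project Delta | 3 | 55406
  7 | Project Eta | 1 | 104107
SELECT p.name, COUNT(*) AS n FROM projects c JOIN departments p ON c.department_id = p.id GROUP BY p.id, p.name

Execution result:
name | n
HR | 3
Operations | 2
Support | 2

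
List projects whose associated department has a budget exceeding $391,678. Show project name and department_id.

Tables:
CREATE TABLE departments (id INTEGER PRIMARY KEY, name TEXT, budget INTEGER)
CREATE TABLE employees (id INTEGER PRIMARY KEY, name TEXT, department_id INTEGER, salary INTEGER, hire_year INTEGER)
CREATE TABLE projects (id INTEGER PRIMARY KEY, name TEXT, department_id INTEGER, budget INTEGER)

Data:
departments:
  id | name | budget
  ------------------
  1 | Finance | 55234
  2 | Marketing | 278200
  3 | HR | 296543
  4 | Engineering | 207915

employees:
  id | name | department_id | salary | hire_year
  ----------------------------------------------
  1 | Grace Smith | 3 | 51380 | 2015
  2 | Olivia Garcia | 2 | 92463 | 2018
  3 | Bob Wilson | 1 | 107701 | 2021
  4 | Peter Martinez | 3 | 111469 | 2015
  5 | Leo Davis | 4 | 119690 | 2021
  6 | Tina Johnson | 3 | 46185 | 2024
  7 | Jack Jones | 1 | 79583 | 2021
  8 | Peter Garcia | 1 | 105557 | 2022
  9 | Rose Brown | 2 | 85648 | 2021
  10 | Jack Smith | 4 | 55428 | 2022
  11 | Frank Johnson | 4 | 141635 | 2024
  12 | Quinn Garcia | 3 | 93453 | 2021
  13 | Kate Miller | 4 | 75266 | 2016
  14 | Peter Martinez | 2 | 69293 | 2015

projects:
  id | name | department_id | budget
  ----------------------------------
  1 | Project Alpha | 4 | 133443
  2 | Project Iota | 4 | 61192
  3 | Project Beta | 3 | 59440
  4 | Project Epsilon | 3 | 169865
SELECT name, department_id FROM projects WHERE department_id IN (SELECT id FROM departments WHERE budget > 391678)

Execution result:
(no rows)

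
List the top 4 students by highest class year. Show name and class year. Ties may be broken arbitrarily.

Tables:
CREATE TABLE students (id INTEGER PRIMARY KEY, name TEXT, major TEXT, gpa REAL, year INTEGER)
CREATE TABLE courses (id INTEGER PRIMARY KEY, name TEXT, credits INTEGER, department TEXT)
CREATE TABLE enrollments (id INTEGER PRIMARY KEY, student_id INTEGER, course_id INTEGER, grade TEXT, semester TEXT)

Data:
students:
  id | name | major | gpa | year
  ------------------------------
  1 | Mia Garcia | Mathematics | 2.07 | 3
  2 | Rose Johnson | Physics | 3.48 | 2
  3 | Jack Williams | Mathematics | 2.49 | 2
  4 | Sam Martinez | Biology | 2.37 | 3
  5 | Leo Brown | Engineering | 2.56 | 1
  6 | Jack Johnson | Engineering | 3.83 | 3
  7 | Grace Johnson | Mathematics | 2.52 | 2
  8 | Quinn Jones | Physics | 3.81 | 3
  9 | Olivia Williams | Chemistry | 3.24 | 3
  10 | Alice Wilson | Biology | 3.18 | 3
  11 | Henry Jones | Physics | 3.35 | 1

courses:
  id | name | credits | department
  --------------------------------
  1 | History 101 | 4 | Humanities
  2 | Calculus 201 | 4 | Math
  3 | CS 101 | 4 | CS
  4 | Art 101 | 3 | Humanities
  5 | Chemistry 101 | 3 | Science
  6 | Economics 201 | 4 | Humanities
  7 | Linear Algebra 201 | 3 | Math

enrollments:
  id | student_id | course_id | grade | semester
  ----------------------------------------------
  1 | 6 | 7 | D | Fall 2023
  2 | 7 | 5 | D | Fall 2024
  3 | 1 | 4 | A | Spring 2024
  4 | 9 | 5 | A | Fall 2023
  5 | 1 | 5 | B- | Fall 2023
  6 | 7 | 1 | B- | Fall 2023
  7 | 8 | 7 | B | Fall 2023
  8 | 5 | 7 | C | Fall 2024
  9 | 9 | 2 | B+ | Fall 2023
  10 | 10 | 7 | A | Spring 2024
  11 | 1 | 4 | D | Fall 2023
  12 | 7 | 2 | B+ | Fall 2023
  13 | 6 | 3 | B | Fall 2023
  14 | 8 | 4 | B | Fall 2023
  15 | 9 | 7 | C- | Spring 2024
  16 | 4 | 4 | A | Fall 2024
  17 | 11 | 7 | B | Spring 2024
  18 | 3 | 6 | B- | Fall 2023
SELECT name, year FROM students ORDER BY year DESC LIMIT 4

Execution result:
name | year
Mia Garcia | 3
Sam Martinez | 3
Jack Johnson | 3
Quinn Jones | 3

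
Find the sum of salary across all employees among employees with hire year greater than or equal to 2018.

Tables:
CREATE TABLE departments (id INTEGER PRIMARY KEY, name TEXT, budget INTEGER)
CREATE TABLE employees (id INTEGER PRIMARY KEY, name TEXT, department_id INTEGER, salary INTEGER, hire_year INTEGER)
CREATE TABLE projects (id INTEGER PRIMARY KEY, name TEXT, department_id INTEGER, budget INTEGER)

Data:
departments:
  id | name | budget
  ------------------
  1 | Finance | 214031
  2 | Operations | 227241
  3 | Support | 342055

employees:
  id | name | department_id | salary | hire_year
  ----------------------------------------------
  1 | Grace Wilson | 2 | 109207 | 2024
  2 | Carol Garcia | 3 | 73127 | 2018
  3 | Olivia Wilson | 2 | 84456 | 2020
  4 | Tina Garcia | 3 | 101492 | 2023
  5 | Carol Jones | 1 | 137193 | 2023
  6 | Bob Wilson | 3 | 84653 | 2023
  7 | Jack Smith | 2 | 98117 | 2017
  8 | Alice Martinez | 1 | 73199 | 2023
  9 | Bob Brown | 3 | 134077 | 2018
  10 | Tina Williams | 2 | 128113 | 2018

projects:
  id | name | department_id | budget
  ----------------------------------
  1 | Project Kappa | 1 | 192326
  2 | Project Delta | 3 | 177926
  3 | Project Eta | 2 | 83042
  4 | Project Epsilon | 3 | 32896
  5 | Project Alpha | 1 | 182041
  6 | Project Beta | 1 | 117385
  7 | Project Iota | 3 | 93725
SELECT SUM(salary) FROM employees WHERE hire_year >= 2018

Execution result:
925517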